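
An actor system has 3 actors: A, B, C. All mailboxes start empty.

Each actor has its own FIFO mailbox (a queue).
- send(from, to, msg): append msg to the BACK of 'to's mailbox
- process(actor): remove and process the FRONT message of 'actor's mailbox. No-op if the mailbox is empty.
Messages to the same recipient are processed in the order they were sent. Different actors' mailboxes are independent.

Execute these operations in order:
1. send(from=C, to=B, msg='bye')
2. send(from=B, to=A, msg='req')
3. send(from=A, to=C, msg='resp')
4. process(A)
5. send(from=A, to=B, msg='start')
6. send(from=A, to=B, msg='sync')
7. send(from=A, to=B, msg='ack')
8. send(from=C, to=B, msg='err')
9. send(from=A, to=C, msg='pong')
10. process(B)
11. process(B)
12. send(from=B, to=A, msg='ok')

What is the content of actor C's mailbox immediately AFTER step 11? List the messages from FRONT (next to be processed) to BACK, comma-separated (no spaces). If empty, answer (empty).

After 1 (send(from=C, to=B, msg='bye')): A:[] B:[bye] C:[]
After 2 (send(from=B, to=A, msg='req')): A:[req] B:[bye] C:[]
After 3 (send(from=A, to=C, msg='resp')): A:[req] B:[bye] C:[resp]
After 4 (process(A)): A:[] B:[bye] C:[resp]
After 5 (send(from=A, to=B, msg='start')): A:[] B:[bye,start] C:[resp]
After 6 (send(from=A, to=B, msg='sync')): A:[] B:[bye,start,sync] C:[resp]
After 7 (send(from=A, to=B, msg='ack')): A:[] B:[bye,start,sync,ack] C:[resp]
After 8 (send(from=C, to=B, msg='err')): A:[] B:[bye,start,sync,ack,err] C:[resp]
After 9 (send(from=A, to=C, msg='pong')): A:[] B:[bye,start,sync,ack,err] C:[resp,pong]
After 10 (process(B)): A:[] B:[start,sync,ack,err] C:[resp,pong]
After 11 (process(B)): A:[] B:[sync,ack,err] C:[resp,pong]

resp,pong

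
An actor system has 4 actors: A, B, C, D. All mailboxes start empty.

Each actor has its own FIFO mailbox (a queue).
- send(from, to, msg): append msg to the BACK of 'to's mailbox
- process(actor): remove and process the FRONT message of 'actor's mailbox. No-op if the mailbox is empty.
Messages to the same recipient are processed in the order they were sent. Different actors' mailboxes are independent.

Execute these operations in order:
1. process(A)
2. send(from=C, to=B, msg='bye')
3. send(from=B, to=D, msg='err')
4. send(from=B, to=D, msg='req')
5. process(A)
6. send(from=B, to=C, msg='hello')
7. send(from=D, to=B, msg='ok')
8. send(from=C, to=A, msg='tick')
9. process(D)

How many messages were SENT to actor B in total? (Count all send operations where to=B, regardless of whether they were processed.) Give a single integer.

Answer: 2

Derivation:
After 1 (process(A)): A:[] B:[] C:[] D:[]
After 2 (send(from=C, to=B, msg='bye')): A:[] B:[bye] C:[] D:[]
After 3 (send(from=B, to=D, msg='err')): A:[] B:[bye] C:[] D:[err]
After 4 (send(from=B, to=D, msg='req')): A:[] B:[bye] C:[] D:[err,req]
After 5 (process(A)): A:[] B:[bye] C:[] D:[err,req]
After 6 (send(from=B, to=C, msg='hello')): A:[] B:[bye] C:[hello] D:[err,req]
After 7 (send(from=D, to=B, msg='ok')): A:[] B:[bye,ok] C:[hello] D:[err,req]
After 8 (send(from=C, to=A, msg='tick')): A:[tick] B:[bye,ok] C:[hello] D:[err,req]
After 9 (process(D)): A:[tick] B:[bye,ok] C:[hello] D:[req]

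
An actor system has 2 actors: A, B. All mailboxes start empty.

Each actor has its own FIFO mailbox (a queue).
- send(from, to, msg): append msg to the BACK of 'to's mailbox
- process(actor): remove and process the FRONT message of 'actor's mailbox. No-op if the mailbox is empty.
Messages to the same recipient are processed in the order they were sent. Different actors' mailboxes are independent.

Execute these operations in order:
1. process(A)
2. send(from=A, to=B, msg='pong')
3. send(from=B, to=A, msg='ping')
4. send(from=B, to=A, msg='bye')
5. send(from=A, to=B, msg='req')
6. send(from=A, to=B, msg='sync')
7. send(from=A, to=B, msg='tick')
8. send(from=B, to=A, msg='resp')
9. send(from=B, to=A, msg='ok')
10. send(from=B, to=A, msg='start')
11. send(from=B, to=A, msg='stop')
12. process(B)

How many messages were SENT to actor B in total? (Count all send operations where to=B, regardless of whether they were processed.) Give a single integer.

Answer: 4

Derivation:
After 1 (process(A)): A:[] B:[]
After 2 (send(from=A, to=B, msg='pong')): A:[] B:[pong]
After 3 (send(from=B, to=A, msg='ping')): A:[ping] B:[pong]
After 4 (send(from=B, to=A, msg='bye')): A:[ping,bye] B:[pong]
After 5 (send(from=A, to=B, msg='req')): A:[ping,bye] B:[pong,req]
After 6 (send(from=A, to=B, msg='sync')): A:[ping,bye] B:[pong,req,sync]
After 7 (send(from=A, to=B, msg='tick')): A:[ping,bye] B:[pong,req,sync,tick]
After 8 (send(from=B, to=A, msg='resp')): A:[ping,bye,resp] B:[pong,req,sync,tick]
After 9 (send(from=B, to=A, msg='ok')): A:[ping,bye,resp,ok] B:[pong,req,sync,tick]
After 10 (send(from=B, to=A, msg='start')): A:[ping,bye,resp,ok,start] B:[pong,req,sync,tick]
After 11 (send(from=B, to=A, msg='stop')): A:[ping,bye,resp,ok,start,stop] B:[pong,req,sync,tick]
After 12 (process(B)): A:[ping,bye,resp,ok,start,stop] B:[req,sync,tick]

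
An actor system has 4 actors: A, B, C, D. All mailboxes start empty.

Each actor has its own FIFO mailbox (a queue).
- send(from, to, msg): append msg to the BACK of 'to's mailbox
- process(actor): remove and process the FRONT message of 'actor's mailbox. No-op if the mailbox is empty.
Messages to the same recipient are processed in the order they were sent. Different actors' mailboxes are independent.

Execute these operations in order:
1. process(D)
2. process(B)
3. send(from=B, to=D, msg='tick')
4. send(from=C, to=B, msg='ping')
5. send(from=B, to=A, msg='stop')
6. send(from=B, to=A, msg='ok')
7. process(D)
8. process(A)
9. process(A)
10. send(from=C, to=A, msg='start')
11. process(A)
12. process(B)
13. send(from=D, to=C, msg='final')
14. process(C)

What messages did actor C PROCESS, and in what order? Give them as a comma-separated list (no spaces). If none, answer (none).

After 1 (process(D)): A:[] B:[] C:[] D:[]
After 2 (process(B)): A:[] B:[] C:[] D:[]
After 3 (send(from=B, to=D, msg='tick')): A:[] B:[] C:[] D:[tick]
After 4 (send(from=C, to=B, msg='ping')): A:[] B:[ping] C:[] D:[tick]
After 5 (send(from=B, to=A, msg='stop')): A:[stop] B:[ping] C:[] D:[tick]
After 6 (send(from=B, to=A, msg='ok')): A:[stop,ok] B:[ping] C:[] D:[tick]
After 7 (process(D)): A:[stop,ok] B:[ping] C:[] D:[]
After 8 (process(A)): A:[ok] B:[ping] C:[] D:[]
After 9 (process(A)): A:[] B:[ping] C:[] D:[]
After 10 (send(from=C, to=A, msg='start')): A:[start] B:[ping] C:[] D:[]
After 11 (process(A)): A:[] B:[ping] C:[] D:[]
After 12 (process(B)): A:[] B:[] C:[] D:[]
After 13 (send(from=D, to=C, msg='final')): A:[] B:[] C:[final] D:[]
After 14 (process(C)): A:[] B:[] C:[] D:[]

Answer: final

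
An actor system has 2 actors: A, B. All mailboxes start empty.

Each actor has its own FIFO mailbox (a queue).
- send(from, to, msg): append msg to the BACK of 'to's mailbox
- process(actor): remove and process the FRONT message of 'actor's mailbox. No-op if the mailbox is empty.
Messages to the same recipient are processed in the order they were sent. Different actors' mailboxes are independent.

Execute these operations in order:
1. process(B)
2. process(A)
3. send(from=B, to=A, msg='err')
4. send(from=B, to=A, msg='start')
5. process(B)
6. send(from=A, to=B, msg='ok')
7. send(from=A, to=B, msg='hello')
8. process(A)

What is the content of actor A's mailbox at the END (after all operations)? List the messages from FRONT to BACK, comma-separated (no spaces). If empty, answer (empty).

After 1 (process(B)): A:[] B:[]
After 2 (process(A)): A:[] B:[]
After 3 (send(from=B, to=A, msg='err')): A:[err] B:[]
After 4 (send(from=B, to=A, msg='start')): A:[err,start] B:[]
After 5 (process(B)): A:[err,start] B:[]
After 6 (send(from=A, to=B, msg='ok')): A:[err,start] B:[ok]
After 7 (send(from=A, to=B, msg='hello')): A:[err,start] B:[ok,hello]
After 8 (process(A)): A:[start] B:[ok,hello]

Answer: start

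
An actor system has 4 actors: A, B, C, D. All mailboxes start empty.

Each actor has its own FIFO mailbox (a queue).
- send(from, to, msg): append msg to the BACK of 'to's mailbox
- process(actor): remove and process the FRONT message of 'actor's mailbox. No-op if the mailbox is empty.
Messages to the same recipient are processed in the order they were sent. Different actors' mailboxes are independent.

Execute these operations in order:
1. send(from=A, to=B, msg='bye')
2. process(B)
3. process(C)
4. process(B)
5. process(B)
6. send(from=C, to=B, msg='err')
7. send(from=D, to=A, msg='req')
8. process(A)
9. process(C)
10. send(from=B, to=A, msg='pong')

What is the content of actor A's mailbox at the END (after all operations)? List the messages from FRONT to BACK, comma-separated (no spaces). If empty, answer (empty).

Answer: pong

Derivation:
After 1 (send(from=A, to=B, msg='bye')): A:[] B:[bye] C:[] D:[]
After 2 (process(B)): A:[] B:[] C:[] D:[]
After 3 (process(C)): A:[] B:[] C:[] D:[]
After 4 (process(B)): A:[] B:[] C:[] D:[]
After 5 (process(B)): A:[] B:[] C:[] D:[]
After 6 (send(from=C, to=B, msg='err')): A:[] B:[err] C:[] D:[]
After 7 (send(from=D, to=A, msg='req')): A:[req] B:[err] C:[] D:[]
After 8 (process(A)): A:[] B:[err] C:[] D:[]
After 9 (process(C)): A:[] B:[err] C:[] D:[]
After 10 (send(from=B, to=A, msg='pong')): A:[pong] B:[err] C:[] D:[]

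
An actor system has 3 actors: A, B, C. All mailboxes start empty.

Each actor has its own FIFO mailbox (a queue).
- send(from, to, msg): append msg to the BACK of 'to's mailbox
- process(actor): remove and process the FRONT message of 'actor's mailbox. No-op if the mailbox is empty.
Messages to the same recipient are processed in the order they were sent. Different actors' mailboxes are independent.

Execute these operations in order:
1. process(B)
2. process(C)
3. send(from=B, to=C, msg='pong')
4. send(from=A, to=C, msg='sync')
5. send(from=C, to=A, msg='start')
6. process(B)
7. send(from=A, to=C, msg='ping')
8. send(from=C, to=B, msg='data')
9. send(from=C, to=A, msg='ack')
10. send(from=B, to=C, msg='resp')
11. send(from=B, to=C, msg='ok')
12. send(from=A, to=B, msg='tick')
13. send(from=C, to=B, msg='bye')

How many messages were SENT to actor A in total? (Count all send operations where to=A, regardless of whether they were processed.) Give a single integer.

After 1 (process(B)): A:[] B:[] C:[]
After 2 (process(C)): A:[] B:[] C:[]
After 3 (send(from=B, to=C, msg='pong')): A:[] B:[] C:[pong]
After 4 (send(from=A, to=C, msg='sync')): A:[] B:[] C:[pong,sync]
After 5 (send(from=C, to=A, msg='start')): A:[start] B:[] C:[pong,sync]
After 6 (process(B)): A:[start] B:[] C:[pong,sync]
After 7 (send(from=A, to=C, msg='ping')): A:[start] B:[] C:[pong,sync,ping]
After 8 (send(from=C, to=B, msg='data')): A:[start] B:[data] C:[pong,sync,ping]
After 9 (send(from=C, to=A, msg='ack')): A:[start,ack] B:[data] C:[pong,sync,ping]
After 10 (send(from=B, to=C, msg='resp')): A:[start,ack] B:[data] C:[pong,sync,ping,resp]
After 11 (send(from=B, to=C, msg='ok')): A:[start,ack] B:[data] C:[pong,sync,ping,resp,ok]
After 12 (send(from=A, to=B, msg='tick')): A:[start,ack] B:[data,tick] C:[pong,sync,ping,resp,ok]
After 13 (send(from=C, to=B, msg='bye')): A:[start,ack] B:[data,tick,bye] C:[pong,sync,ping,resp,ok]

Answer: 2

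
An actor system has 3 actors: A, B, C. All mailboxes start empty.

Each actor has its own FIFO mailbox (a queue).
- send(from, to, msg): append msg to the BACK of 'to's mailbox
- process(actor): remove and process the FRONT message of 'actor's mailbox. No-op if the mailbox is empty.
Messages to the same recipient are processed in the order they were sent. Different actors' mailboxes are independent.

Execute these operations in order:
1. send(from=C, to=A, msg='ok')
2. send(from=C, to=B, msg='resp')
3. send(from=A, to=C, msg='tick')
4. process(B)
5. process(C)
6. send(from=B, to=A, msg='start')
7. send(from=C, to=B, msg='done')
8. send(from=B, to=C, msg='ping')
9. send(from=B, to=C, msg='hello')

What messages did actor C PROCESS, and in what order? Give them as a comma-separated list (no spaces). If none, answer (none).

Answer: tick

Derivation:
After 1 (send(from=C, to=A, msg='ok')): A:[ok] B:[] C:[]
After 2 (send(from=C, to=B, msg='resp')): A:[ok] B:[resp] C:[]
After 3 (send(from=A, to=C, msg='tick')): A:[ok] B:[resp] C:[tick]
After 4 (process(B)): A:[ok] B:[] C:[tick]
After 5 (process(C)): A:[ok] B:[] C:[]
After 6 (send(from=B, to=A, msg='start')): A:[ok,start] B:[] C:[]
After 7 (send(from=C, to=B, msg='done')): A:[ok,start] B:[done] C:[]
After 8 (send(from=B, to=C, msg='ping')): A:[ok,start] B:[done] C:[ping]
After 9 (send(from=B, to=C, msg='hello')): A:[ok,start] B:[done] C:[ping,hello]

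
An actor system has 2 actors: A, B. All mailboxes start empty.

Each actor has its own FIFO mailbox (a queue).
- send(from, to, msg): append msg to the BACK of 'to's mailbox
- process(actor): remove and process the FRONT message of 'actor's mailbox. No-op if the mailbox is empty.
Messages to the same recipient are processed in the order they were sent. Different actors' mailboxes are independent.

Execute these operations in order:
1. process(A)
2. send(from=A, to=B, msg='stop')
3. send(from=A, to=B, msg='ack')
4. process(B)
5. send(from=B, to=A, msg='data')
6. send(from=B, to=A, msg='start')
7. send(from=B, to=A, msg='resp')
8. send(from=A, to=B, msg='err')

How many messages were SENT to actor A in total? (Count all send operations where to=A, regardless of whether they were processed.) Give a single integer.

Answer: 3

Derivation:
After 1 (process(A)): A:[] B:[]
After 2 (send(from=A, to=B, msg='stop')): A:[] B:[stop]
After 3 (send(from=A, to=B, msg='ack')): A:[] B:[stop,ack]
After 4 (process(B)): A:[] B:[ack]
After 5 (send(from=B, to=A, msg='data')): A:[data] B:[ack]
After 6 (send(from=B, to=A, msg='start')): A:[data,start] B:[ack]
After 7 (send(from=B, to=A, msg='resp')): A:[data,start,resp] B:[ack]
After 8 (send(from=A, to=B, msg='err')): A:[data,start,resp] B:[ack,err]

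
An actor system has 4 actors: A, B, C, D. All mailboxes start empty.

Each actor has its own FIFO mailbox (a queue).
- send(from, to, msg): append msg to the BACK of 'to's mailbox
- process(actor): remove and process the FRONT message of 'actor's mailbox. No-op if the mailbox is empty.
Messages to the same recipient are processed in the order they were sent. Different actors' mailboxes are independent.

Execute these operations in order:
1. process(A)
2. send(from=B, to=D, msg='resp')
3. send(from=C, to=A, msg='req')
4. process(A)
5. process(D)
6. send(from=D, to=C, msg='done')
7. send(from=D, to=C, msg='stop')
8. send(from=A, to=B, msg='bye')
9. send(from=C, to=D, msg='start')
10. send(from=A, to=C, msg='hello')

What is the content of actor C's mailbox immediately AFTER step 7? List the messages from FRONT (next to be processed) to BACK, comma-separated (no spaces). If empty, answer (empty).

After 1 (process(A)): A:[] B:[] C:[] D:[]
After 2 (send(from=B, to=D, msg='resp')): A:[] B:[] C:[] D:[resp]
After 3 (send(from=C, to=A, msg='req')): A:[req] B:[] C:[] D:[resp]
After 4 (process(A)): A:[] B:[] C:[] D:[resp]
After 5 (process(D)): A:[] B:[] C:[] D:[]
After 6 (send(from=D, to=C, msg='done')): A:[] B:[] C:[done] D:[]
After 7 (send(from=D, to=C, msg='stop')): A:[] B:[] C:[done,stop] D:[]

done,stop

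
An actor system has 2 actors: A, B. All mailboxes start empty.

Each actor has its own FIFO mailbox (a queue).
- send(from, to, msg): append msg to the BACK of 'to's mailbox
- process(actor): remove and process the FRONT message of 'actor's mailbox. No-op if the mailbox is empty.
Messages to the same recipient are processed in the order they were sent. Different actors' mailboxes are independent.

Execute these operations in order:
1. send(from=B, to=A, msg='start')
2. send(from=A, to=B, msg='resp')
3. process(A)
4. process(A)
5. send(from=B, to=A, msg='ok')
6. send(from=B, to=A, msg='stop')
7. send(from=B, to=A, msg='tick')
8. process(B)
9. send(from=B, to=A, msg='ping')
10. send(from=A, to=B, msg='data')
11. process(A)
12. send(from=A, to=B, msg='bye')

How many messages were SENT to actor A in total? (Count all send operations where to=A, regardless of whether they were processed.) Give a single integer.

After 1 (send(from=B, to=A, msg='start')): A:[start] B:[]
After 2 (send(from=A, to=B, msg='resp')): A:[start] B:[resp]
After 3 (process(A)): A:[] B:[resp]
After 4 (process(A)): A:[] B:[resp]
After 5 (send(from=B, to=A, msg='ok')): A:[ok] B:[resp]
After 6 (send(from=B, to=A, msg='stop')): A:[ok,stop] B:[resp]
After 7 (send(from=B, to=A, msg='tick')): A:[ok,stop,tick] B:[resp]
After 8 (process(B)): A:[ok,stop,tick] B:[]
After 9 (send(from=B, to=A, msg='ping')): A:[ok,stop,tick,ping] B:[]
After 10 (send(from=A, to=B, msg='data')): A:[ok,stop,tick,ping] B:[data]
After 11 (process(A)): A:[stop,tick,ping] B:[data]
After 12 (send(from=A, to=B, msg='bye')): A:[stop,tick,ping] B:[data,bye]

Answer: 5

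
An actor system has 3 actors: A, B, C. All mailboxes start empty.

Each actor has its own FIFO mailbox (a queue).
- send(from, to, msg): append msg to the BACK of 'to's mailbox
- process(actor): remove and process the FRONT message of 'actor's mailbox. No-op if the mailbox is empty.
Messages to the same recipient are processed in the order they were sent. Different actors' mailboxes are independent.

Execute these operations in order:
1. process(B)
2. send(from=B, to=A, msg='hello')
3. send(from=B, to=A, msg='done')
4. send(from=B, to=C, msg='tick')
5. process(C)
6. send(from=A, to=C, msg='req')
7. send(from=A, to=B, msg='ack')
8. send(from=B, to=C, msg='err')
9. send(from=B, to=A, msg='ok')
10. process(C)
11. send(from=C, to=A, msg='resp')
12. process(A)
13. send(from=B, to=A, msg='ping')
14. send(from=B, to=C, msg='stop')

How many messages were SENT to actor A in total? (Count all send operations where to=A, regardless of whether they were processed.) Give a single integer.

After 1 (process(B)): A:[] B:[] C:[]
After 2 (send(from=B, to=A, msg='hello')): A:[hello] B:[] C:[]
After 3 (send(from=B, to=A, msg='done')): A:[hello,done] B:[] C:[]
After 4 (send(from=B, to=C, msg='tick')): A:[hello,done] B:[] C:[tick]
After 5 (process(C)): A:[hello,done] B:[] C:[]
After 6 (send(from=A, to=C, msg='req')): A:[hello,done] B:[] C:[req]
After 7 (send(from=A, to=B, msg='ack')): A:[hello,done] B:[ack] C:[req]
After 8 (send(from=B, to=C, msg='err')): A:[hello,done] B:[ack] C:[req,err]
After 9 (send(from=B, to=A, msg='ok')): A:[hello,done,ok] B:[ack] C:[req,err]
After 10 (process(C)): A:[hello,done,ok] B:[ack] C:[err]
After 11 (send(from=C, to=A, msg='resp')): A:[hello,done,ok,resp] B:[ack] C:[err]
After 12 (process(A)): A:[done,ok,resp] B:[ack] C:[err]
After 13 (send(from=B, to=A, msg='ping')): A:[done,ok,resp,ping] B:[ack] C:[err]
After 14 (send(from=B, to=C, msg='stop')): A:[done,ok,resp,ping] B:[ack] C:[err,stop]

Answer: 5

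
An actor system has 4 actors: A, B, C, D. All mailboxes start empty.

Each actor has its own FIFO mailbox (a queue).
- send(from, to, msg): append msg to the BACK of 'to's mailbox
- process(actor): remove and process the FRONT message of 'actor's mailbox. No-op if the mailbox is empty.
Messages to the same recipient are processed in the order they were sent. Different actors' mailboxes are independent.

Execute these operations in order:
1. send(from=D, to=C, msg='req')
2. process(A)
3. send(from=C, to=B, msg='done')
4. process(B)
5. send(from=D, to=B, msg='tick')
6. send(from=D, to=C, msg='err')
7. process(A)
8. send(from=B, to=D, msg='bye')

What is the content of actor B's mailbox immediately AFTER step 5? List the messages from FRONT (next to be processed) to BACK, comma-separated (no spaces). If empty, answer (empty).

After 1 (send(from=D, to=C, msg='req')): A:[] B:[] C:[req] D:[]
After 2 (process(A)): A:[] B:[] C:[req] D:[]
After 3 (send(from=C, to=B, msg='done')): A:[] B:[done] C:[req] D:[]
After 4 (process(B)): A:[] B:[] C:[req] D:[]
After 5 (send(from=D, to=B, msg='tick')): A:[] B:[tick] C:[req] D:[]

tick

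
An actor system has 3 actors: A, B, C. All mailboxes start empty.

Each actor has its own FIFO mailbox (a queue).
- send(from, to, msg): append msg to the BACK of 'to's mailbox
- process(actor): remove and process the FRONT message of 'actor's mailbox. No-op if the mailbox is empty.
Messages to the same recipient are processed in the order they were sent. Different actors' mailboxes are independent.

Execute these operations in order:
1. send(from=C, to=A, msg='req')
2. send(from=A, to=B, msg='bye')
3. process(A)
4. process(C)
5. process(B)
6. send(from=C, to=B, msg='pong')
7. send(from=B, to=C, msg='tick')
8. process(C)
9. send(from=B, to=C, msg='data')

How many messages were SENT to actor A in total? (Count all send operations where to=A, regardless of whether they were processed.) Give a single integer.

After 1 (send(from=C, to=A, msg='req')): A:[req] B:[] C:[]
After 2 (send(from=A, to=B, msg='bye')): A:[req] B:[bye] C:[]
After 3 (process(A)): A:[] B:[bye] C:[]
After 4 (process(C)): A:[] B:[bye] C:[]
After 5 (process(B)): A:[] B:[] C:[]
After 6 (send(from=C, to=B, msg='pong')): A:[] B:[pong] C:[]
After 7 (send(from=B, to=C, msg='tick')): A:[] B:[pong] C:[tick]
After 8 (process(C)): A:[] B:[pong] C:[]
After 9 (send(from=B, to=C, msg='data')): A:[] B:[pong] C:[data]

Answer: 1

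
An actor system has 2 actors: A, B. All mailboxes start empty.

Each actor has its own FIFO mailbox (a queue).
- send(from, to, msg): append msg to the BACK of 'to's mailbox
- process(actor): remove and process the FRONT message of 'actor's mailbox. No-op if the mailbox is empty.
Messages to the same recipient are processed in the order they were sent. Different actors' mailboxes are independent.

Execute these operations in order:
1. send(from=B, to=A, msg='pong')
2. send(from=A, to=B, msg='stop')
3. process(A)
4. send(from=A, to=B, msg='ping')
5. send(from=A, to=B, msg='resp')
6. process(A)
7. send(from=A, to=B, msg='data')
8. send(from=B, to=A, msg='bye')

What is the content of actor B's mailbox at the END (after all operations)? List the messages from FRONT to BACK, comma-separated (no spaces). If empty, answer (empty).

Answer: stop,ping,resp,data

Derivation:
After 1 (send(from=B, to=A, msg='pong')): A:[pong] B:[]
After 2 (send(from=A, to=B, msg='stop')): A:[pong] B:[stop]
After 3 (process(A)): A:[] B:[stop]
After 4 (send(from=A, to=B, msg='ping')): A:[] B:[stop,ping]
After 5 (send(from=A, to=B, msg='resp')): A:[] B:[stop,ping,resp]
After 6 (process(A)): A:[] B:[stop,ping,resp]
After 7 (send(from=A, to=B, msg='data')): A:[] B:[stop,ping,resp,data]
After 8 (send(from=B, to=A, msg='bye')): A:[bye] B:[stop,ping,resp,data]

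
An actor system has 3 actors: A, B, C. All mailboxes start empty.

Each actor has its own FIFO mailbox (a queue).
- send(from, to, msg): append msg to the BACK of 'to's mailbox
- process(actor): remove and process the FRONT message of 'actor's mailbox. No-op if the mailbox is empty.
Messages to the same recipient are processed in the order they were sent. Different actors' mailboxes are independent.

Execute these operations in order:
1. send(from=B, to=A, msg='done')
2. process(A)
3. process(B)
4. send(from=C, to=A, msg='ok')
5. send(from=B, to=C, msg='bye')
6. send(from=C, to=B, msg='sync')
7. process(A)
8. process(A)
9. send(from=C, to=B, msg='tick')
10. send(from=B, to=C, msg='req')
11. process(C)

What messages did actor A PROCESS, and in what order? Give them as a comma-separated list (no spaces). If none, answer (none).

After 1 (send(from=B, to=A, msg='done')): A:[done] B:[] C:[]
After 2 (process(A)): A:[] B:[] C:[]
After 3 (process(B)): A:[] B:[] C:[]
After 4 (send(from=C, to=A, msg='ok')): A:[ok] B:[] C:[]
After 5 (send(from=B, to=C, msg='bye')): A:[ok] B:[] C:[bye]
After 6 (send(from=C, to=B, msg='sync')): A:[ok] B:[sync] C:[bye]
After 7 (process(A)): A:[] B:[sync] C:[bye]
After 8 (process(A)): A:[] B:[sync] C:[bye]
After 9 (send(from=C, to=B, msg='tick')): A:[] B:[sync,tick] C:[bye]
After 10 (send(from=B, to=C, msg='req')): A:[] B:[sync,tick] C:[bye,req]
After 11 (process(C)): A:[] B:[sync,tick] C:[req]

Answer: done,ok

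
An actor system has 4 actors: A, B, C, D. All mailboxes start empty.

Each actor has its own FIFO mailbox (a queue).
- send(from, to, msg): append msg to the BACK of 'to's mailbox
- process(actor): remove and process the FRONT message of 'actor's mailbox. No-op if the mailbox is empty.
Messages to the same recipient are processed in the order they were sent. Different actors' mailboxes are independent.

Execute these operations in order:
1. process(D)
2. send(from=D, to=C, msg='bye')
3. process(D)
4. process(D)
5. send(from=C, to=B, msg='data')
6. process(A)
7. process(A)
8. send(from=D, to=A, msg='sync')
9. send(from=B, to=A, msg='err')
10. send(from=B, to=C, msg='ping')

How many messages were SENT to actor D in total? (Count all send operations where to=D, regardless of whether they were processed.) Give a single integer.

Answer: 0

Derivation:
After 1 (process(D)): A:[] B:[] C:[] D:[]
After 2 (send(from=D, to=C, msg='bye')): A:[] B:[] C:[bye] D:[]
After 3 (process(D)): A:[] B:[] C:[bye] D:[]
After 4 (process(D)): A:[] B:[] C:[bye] D:[]
After 5 (send(from=C, to=B, msg='data')): A:[] B:[data] C:[bye] D:[]
After 6 (process(A)): A:[] B:[data] C:[bye] D:[]
After 7 (process(A)): A:[] B:[data] C:[bye] D:[]
After 8 (send(from=D, to=A, msg='sync')): A:[sync] B:[data] C:[bye] D:[]
After 9 (send(from=B, to=A, msg='err')): A:[sync,err] B:[data] C:[bye] D:[]
After 10 (send(from=B, to=C, msg='ping')): A:[sync,err] B:[data] C:[bye,ping] D:[]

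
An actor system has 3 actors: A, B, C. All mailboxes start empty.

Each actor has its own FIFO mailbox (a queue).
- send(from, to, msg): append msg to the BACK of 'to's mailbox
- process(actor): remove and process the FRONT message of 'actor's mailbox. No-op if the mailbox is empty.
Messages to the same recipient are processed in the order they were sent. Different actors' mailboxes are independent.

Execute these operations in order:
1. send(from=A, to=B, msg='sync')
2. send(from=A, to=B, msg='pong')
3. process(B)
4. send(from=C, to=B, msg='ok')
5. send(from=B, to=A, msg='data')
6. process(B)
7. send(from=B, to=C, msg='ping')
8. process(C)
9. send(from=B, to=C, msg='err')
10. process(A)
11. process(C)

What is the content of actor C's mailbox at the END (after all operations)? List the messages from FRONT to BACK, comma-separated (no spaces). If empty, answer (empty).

After 1 (send(from=A, to=B, msg='sync')): A:[] B:[sync] C:[]
After 2 (send(from=A, to=B, msg='pong')): A:[] B:[sync,pong] C:[]
After 3 (process(B)): A:[] B:[pong] C:[]
After 4 (send(from=C, to=B, msg='ok')): A:[] B:[pong,ok] C:[]
After 5 (send(from=B, to=A, msg='data')): A:[data] B:[pong,ok] C:[]
After 6 (process(B)): A:[data] B:[ok] C:[]
After 7 (send(from=B, to=C, msg='ping')): A:[data] B:[ok] C:[ping]
After 8 (process(C)): A:[data] B:[ok] C:[]
After 9 (send(from=B, to=C, msg='err')): A:[data] B:[ok] C:[err]
After 10 (process(A)): A:[] B:[ok] C:[err]
After 11 (process(C)): A:[] B:[ok] C:[]

Answer: (empty)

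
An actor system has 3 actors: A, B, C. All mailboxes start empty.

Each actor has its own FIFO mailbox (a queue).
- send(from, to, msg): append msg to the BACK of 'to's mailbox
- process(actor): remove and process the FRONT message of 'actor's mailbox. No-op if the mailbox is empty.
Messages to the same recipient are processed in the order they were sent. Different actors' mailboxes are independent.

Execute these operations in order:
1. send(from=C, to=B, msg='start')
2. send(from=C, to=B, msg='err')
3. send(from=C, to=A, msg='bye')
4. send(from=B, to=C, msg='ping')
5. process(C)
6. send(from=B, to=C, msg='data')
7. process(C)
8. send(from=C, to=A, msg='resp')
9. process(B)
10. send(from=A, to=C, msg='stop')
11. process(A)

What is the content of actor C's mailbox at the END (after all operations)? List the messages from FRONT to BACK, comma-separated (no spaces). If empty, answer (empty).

Answer: stop

Derivation:
After 1 (send(from=C, to=B, msg='start')): A:[] B:[start] C:[]
After 2 (send(from=C, to=B, msg='err')): A:[] B:[start,err] C:[]
After 3 (send(from=C, to=A, msg='bye')): A:[bye] B:[start,err] C:[]
After 4 (send(from=B, to=C, msg='ping')): A:[bye] B:[start,err] C:[ping]
After 5 (process(C)): A:[bye] B:[start,err] C:[]
After 6 (send(from=B, to=C, msg='data')): A:[bye] B:[start,err] C:[data]
After 7 (process(C)): A:[bye] B:[start,err] C:[]
After 8 (send(from=C, to=A, msg='resp')): A:[bye,resp] B:[start,err] C:[]
After 9 (process(B)): A:[bye,resp] B:[err] C:[]
After 10 (send(from=A, to=C, msg='stop')): A:[bye,resp] B:[err] C:[stop]
After 11 (process(A)): A:[resp] B:[err] C:[stop]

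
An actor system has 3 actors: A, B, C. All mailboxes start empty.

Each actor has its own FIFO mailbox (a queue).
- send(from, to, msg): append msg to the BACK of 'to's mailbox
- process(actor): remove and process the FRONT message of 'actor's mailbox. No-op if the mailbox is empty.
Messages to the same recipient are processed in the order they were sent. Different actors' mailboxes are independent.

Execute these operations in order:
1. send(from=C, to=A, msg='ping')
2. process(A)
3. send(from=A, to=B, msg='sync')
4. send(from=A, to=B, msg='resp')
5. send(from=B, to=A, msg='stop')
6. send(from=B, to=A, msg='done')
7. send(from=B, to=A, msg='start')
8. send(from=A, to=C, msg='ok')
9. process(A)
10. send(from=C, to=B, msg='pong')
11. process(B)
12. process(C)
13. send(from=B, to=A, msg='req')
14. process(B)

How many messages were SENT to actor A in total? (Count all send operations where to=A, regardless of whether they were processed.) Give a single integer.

Answer: 5

Derivation:
After 1 (send(from=C, to=A, msg='ping')): A:[ping] B:[] C:[]
After 2 (process(A)): A:[] B:[] C:[]
After 3 (send(from=A, to=B, msg='sync')): A:[] B:[sync] C:[]
After 4 (send(from=A, to=B, msg='resp')): A:[] B:[sync,resp] C:[]
After 5 (send(from=B, to=A, msg='stop')): A:[stop] B:[sync,resp] C:[]
After 6 (send(from=B, to=A, msg='done')): A:[stop,done] B:[sync,resp] C:[]
After 7 (send(from=B, to=A, msg='start')): A:[stop,done,start] B:[sync,resp] C:[]
After 8 (send(from=A, to=C, msg='ok')): A:[stop,done,start] B:[sync,resp] C:[ok]
After 9 (process(A)): A:[done,start] B:[sync,resp] C:[ok]
After 10 (send(from=C, to=B, msg='pong')): A:[done,start] B:[sync,resp,pong] C:[ok]
After 11 (process(B)): A:[done,start] B:[resp,pong] C:[ok]
After 12 (process(C)): A:[done,start] B:[resp,pong] C:[]
After 13 (send(from=B, to=A, msg='req')): A:[done,start,req] B:[resp,pong] C:[]
After 14 (process(B)): A:[done,start,req] B:[pong] C:[]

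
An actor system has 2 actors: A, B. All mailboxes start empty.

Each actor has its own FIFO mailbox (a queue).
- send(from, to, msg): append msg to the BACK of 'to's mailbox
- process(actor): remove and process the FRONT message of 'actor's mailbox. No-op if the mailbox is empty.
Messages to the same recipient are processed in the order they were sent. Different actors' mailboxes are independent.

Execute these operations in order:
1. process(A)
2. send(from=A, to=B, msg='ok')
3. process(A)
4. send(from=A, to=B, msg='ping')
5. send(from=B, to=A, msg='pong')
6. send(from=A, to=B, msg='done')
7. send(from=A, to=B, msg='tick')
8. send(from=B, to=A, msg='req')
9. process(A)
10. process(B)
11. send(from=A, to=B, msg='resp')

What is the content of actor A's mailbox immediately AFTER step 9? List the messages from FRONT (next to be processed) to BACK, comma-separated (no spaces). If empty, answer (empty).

After 1 (process(A)): A:[] B:[]
After 2 (send(from=A, to=B, msg='ok')): A:[] B:[ok]
After 3 (process(A)): A:[] B:[ok]
After 4 (send(from=A, to=B, msg='ping')): A:[] B:[ok,ping]
After 5 (send(from=B, to=A, msg='pong')): A:[pong] B:[ok,ping]
After 6 (send(from=A, to=B, msg='done')): A:[pong] B:[ok,ping,done]
After 7 (send(from=A, to=B, msg='tick')): A:[pong] B:[ok,ping,done,tick]
After 8 (send(from=B, to=A, msg='req')): A:[pong,req] B:[ok,ping,done,tick]
After 9 (process(A)): A:[req] B:[ok,ping,done,tick]

req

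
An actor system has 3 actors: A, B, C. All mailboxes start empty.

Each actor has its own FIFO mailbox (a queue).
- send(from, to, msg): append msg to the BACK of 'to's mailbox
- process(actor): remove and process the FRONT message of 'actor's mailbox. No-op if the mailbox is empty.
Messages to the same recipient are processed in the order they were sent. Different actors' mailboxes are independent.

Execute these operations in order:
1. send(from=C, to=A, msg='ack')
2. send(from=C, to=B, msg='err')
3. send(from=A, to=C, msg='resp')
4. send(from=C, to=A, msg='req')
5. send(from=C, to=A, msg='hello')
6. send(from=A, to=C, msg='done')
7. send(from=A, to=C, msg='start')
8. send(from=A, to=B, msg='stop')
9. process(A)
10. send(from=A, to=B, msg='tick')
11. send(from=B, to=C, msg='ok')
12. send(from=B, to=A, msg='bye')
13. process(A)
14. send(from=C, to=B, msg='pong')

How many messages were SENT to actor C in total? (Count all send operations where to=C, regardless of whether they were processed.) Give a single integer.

Answer: 4

Derivation:
After 1 (send(from=C, to=A, msg='ack')): A:[ack] B:[] C:[]
After 2 (send(from=C, to=B, msg='err')): A:[ack] B:[err] C:[]
After 3 (send(from=A, to=C, msg='resp')): A:[ack] B:[err] C:[resp]
After 4 (send(from=C, to=A, msg='req')): A:[ack,req] B:[err] C:[resp]
After 5 (send(from=C, to=A, msg='hello')): A:[ack,req,hello] B:[err] C:[resp]
After 6 (send(from=A, to=C, msg='done')): A:[ack,req,hello] B:[err] C:[resp,done]
After 7 (send(from=A, to=C, msg='start')): A:[ack,req,hello] B:[err] C:[resp,done,start]
After 8 (send(from=A, to=B, msg='stop')): A:[ack,req,hello] B:[err,stop] C:[resp,done,start]
After 9 (process(A)): A:[req,hello] B:[err,stop] C:[resp,done,start]
After 10 (send(from=A, to=B, msg='tick')): A:[req,hello] B:[err,stop,tick] C:[resp,done,start]
After 11 (send(from=B, to=C, msg='ok')): A:[req,hello] B:[err,stop,tick] C:[resp,done,start,ok]
After 12 (send(from=B, to=A, msg='bye')): A:[req,hello,bye] B:[err,stop,tick] C:[resp,done,start,ok]
After 13 (process(A)): A:[hello,bye] B:[err,stop,tick] C:[resp,done,start,ok]
After 14 (send(from=C, to=B, msg='pong')): A:[hello,bye] B:[err,stop,tick,pong] C:[resp,done,start,ok]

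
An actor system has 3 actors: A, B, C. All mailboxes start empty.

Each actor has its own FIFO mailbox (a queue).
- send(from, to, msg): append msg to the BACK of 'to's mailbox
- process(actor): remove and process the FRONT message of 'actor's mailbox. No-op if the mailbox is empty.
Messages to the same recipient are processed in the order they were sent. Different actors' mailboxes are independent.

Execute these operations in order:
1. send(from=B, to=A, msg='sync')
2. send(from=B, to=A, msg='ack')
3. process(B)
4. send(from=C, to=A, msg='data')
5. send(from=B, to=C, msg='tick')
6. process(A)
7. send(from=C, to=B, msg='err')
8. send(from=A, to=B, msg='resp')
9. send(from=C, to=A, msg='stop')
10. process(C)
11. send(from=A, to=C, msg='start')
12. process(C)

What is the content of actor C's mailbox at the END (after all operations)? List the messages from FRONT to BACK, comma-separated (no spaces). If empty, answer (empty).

Answer: (empty)

Derivation:
After 1 (send(from=B, to=A, msg='sync')): A:[sync] B:[] C:[]
After 2 (send(from=B, to=A, msg='ack')): A:[sync,ack] B:[] C:[]
After 3 (process(B)): A:[sync,ack] B:[] C:[]
After 4 (send(from=C, to=A, msg='data')): A:[sync,ack,data] B:[] C:[]
After 5 (send(from=B, to=C, msg='tick')): A:[sync,ack,data] B:[] C:[tick]
After 6 (process(A)): A:[ack,data] B:[] C:[tick]
After 7 (send(from=C, to=B, msg='err')): A:[ack,data] B:[err] C:[tick]
After 8 (send(from=A, to=B, msg='resp')): A:[ack,data] B:[err,resp] C:[tick]
After 9 (send(from=C, to=A, msg='stop')): A:[ack,data,stop] B:[err,resp] C:[tick]
After 10 (process(C)): A:[ack,data,stop] B:[err,resp] C:[]
After 11 (send(from=A, to=C, msg='start')): A:[ack,data,stop] B:[err,resp] C:[start]
After 12 (process(C)): A:[ack,data,stop] B:[err,resp] C:[]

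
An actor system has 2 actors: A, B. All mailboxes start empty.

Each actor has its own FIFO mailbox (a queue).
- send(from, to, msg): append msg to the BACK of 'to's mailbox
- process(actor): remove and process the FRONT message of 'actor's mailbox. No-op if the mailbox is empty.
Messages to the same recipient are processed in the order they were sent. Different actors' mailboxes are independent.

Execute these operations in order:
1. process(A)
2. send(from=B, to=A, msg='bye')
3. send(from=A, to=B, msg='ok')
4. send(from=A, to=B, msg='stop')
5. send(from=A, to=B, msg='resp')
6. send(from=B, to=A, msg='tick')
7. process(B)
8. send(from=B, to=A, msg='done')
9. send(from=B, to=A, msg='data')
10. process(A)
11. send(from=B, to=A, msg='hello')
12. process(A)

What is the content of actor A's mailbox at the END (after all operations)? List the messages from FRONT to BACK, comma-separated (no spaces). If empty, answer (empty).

After 1 (process(A)): A:[] B:[]
After 2 (send(from=B, to=A, msg='bye')): A:[bye] B:[]
After 3 (send(from=A, to=B, msg='ok')): A:[bye] B:[ok]
After 4 (send(from=A, to=B, msg='stop')): A:[bye] B:[ok,stop]
After 5 (send(from=A, to=B, msg='resp')): A:[bye] B:[ok,stop,resp]
After 6 (send(from=B, to=A, msg='tick')): A:[bye,tick] B:[ok,stop,resp]
After 7 (process(B)): A:[bye,tick] B:[stop,resp]
After 8 (send(from=B, to=A, msg='done')): A:[bye,tick,done] B:[stop,resp]
After 9 (send(from=B, to=A, msg='data')): A:[bye,tick,done,data] B:[stop,resp]
After 10 (process(A)): A:[tick,done,data] B:[stop,resp]
After 11 (send(from=B, to=A, msg='hello')): A:[tick,done,data,hello] B:[stop,resp]
After 12 (process(A)): A:[done,data,hello] B:[stop,resp]

Answer: done,data,hello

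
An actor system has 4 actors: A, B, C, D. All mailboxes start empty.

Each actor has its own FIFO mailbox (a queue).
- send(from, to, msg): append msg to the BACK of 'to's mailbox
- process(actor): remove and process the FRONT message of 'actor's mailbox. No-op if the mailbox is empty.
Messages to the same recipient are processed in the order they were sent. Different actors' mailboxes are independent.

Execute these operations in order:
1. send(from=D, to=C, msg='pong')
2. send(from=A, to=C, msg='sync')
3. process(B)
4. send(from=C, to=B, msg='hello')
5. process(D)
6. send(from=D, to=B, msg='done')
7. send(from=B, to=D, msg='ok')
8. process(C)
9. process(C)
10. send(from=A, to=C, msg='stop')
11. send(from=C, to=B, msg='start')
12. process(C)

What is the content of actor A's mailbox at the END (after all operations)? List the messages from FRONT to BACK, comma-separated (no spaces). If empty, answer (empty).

After 1 (send(from=D, to=C, msg='pong')): A:[] B:[] C:[pong] D:[]
After 2 (send(from=A, to=C, msg='sync')): A:[] B:[] C:[pong,sync] D:[]
After 3 (process(B)): A:[] B:[] C:[pong,sync] D:[]
After 4 (send(from=C, to=B, msg='hello')): A:[] B:[hello] C:[pong,sync] D:[]
After 5 (process(D)): A:[] B:[hello] C:[pong,sync] D:[]
After 6 (send(from=D, to=B, msg='done')): A:[] B:[hello,done] C:[pong,sync] D:[]
After 7 (send(from=B, to=D, msg='ok')): A:[] B:[hello,done] C:[pong,sync] D:[ok]
After 8 (process(C)): A:[] B:[hello,done] C:[sync] D:[ok]
After 9 (process(C)): A:[] B:[hello,done] C:[] D:[ok]
After 10 (send(from=A, to=C, msg='stop')): A:[] B:[hello,done] C:[stop] D:[ok]
After 11 (send(from=C, to=B, msg='start')): A:[] B:[hello,done,start] C:[stop] D:[ok]
After 12 (process(C)): A:[] B:[hello,done,start] C:[] D:[ok]

Answer: (empty)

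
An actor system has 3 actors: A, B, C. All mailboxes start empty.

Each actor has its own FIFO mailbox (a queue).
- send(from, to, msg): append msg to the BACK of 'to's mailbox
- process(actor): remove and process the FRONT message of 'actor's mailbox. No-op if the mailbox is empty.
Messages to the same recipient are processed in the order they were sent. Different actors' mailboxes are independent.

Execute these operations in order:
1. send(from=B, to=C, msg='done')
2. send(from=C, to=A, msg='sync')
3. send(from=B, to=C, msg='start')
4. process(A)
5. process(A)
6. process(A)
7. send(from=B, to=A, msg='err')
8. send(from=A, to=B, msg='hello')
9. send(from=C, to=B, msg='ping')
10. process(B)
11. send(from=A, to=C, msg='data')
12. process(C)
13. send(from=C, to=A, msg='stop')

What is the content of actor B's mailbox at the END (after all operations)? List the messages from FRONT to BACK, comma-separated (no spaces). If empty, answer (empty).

After 1 (send(from=B, to=C, msg='done')): A:[] B:[] C:[done]
After 2 (send(from=C, to=A, msg='sync')): A:[sync] B:[] C:[done]
After 3 (send(from=B, to=C, msg='start')): A:[sync] B:[] C:[done,start]
After 4 (process(A)): A:[] B:[] C:[done,start]
After 5 (process(A)): A:[] B:[] C:[done,start]
After 6 (process(A)): A:[] B:[] C:[done,start]
After 7 (send(from=B, to=A, msg='err')): A:[err] B:[] C:[done,start]
After 8 (send(from=A, to=B, msg='hello')): A:[err] B:[hello] C:[done,start]
After 9 (send(from=C, to=B, msg='ping')): A:[err] B:[hello,ping] C:[done,start]
After 10 (process(B)): A:[err] B:[ping] C:[done,start]
After 11 (send(from=A, to=C, msg='data')): A:[err] B:[ping] C:[done,start,data]
After 12 (process(C)): A:[err] B:[ping] C:[start,data]
After 13 (send(from=C, to=A, msg='stop')): A:[err,stop] B:[ping] C:[start,data]

Answer: ping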